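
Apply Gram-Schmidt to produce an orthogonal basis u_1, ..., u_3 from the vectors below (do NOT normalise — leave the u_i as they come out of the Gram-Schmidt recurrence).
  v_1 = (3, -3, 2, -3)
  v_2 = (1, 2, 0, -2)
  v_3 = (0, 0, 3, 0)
Orthogonal basis:
  u_1 = (3, -3, 2, -3)
  u_2 = (22/31, 71/31, -6/31, -53/31)
  u_3 = (-8/15, 11/15, 13/5, 7/15)

Apply the Gram-Schmidt recurrence
  u_1 = v_1
  u_i = v_i − Σ_{j<i} ((v_i · u_j) / (u_j · u_j)) · u_j.

Step by step this gives:
  u_1 = (3, -3, 2, -3)
  u_2 = (22/31, 71/31, -6/31, -53/31)
  u_3 = (-8/15, 11/15, 13/5, 7/15)

Orthogonality check:
  u_2 · u_1 = 0 (should be 0)
  u_3 · u_1 = 0 (should be 0)
  u_3 · u_2 = 0 (should be 0)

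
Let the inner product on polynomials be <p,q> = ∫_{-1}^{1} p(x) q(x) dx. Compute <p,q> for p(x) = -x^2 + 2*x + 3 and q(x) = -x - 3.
<p,q> = -52/3

Expand the product: p(x)·q(x) = x^3 + x^2 - 9*x - 9.
∫_{-1}^{1} of each monomial x^k gives [2/(k+1) if k even, 0 if k odd]. Integrating term-by-term (or equivalently evaluating the antiderivative F(x) = x^4/4 + x^3/3 - 9*x^2/2 - 9*x at the endpoints):
  F(1) − F(−1) = -155/12 − (53/12) = -52/3.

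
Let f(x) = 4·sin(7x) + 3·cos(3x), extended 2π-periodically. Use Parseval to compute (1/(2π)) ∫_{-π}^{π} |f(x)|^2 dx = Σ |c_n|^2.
Σ |c_n|^2 = 25/2

Expand |f|^2 and use orthogonality of {sin(nx), cos(mx)} on [-π, π]:
  ∫_{-π}^{π} sin(nx)^2 dx = π, ∫ cos(mx)^2 dx = π, and cross terms integrate to 0.
So ∫_{-π}^{π} f(x)^2 dx = 4^2 · π + 3^2 · π = (16 + 9)π.
Divide by 2π: (16 + 9)/2 = 25/2.
By Parseval, this equals Σ |c_n|^2.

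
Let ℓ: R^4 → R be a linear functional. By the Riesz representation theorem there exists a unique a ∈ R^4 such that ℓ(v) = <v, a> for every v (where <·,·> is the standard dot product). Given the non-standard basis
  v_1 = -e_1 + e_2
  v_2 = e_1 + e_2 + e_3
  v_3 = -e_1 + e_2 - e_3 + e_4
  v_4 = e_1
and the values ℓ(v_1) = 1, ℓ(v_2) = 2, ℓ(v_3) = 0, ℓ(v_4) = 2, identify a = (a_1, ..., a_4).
a = (2, 3, -3, -4)

Write a = (a_1, ..., a_4) in the standard basis. For each basis vector v_i, ℓ(v_i) = <v_i, a> is a linear equation in the a_j's. Collect the n equations into a matrix system V a = ℓ, where row i of V is v_i (expressed in the standard basis). Since V is invertible (lower-triangular with 1s on the diagonal, up to permutation), solve by back-substitution:
  V =
[[-1, 1, 0, 0],
 [1, 1, 1, 0],
 [-1, 1, -1, 1],
 [1, 0, 0, 0]]
  V a = (1, 2, 0, 2)
Solving gives a = (2, 3, -3, -4).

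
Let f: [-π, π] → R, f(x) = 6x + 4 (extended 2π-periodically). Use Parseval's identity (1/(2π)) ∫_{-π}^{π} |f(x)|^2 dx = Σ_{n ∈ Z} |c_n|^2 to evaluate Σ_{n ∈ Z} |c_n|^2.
Σ |c_n|^2 = 12π^2 + 16

Expand and integrate term by term over [-π, π]:
  ∫ (6x)^2 dx = 36·(2π^3/3); ∫ 2·6·(4)·x dx = 0 (odd integrand); ∫ 4^2 dx = 16·2π.
So (1/(2π)) ∫_{-π}^{π} (6x + 4)^2 dx = 36π^2/3 + 16 = 12π^2 + 16.
Parseval ⇒ Σ |c_n|^2 = 12π^2 + 16.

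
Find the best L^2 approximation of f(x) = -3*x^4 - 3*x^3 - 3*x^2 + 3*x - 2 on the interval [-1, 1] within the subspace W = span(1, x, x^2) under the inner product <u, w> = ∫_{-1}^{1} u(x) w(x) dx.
g(x) = -39*x^2/7 + 6*x/5 - 61/35

The best approximation g ∈ W is the orthogonal projection of f onto W. Writing g = a_0 + a_1 x + a_2 x^2, the coefficients solve the normal equations G · a = b where
  G_{ij} = <φ_i, φ_j> and b_i = <f, φ_i>, with φ_0 = 1, φ_1 = x, φ_2 = x^2.
G =
  [2, 0, 2/3]
  [0, 2/3, 0]
  [2/3, 0, 2/5],
b = (-36/5, 4/5, -356/105).
Solving gives a_0 = -61/35, a_1 = 6/5, a_2 = -39/7, so
  g(x) = -39*x^2/7 + 6*x/5 - 61/35.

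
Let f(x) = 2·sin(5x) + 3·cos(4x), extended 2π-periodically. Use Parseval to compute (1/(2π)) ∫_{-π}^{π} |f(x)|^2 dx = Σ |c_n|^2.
Σ |c_n|^2 = 13/2

Expand |f|^2 and use orthogonality of {sin(nx), cos(mx)} on [-π, π]:
  ∫_{-π}^{π} sin(nx)^2 dx = π, ∫ cos(mx)^2 dx = π, and cross terms integrate to 0.
So ∫_{-π}^{π} f(x)^2 dx = 2^2 · π + 3^2 · π = (4 + 9)π.
Divide by 2π: (4 + 9)/2 = 13/2.
By Parseval, this equals Σ |c_n|^2.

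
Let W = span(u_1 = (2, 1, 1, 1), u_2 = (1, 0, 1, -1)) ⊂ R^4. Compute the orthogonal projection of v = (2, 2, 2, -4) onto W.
proj_W(v) = (40/17, -4/17, 44/17, -52/17)

Set up U = [u_1 | ... | u_2] ∈ R^(4×2). The projector onto W = col(U) is P = U (U^T U)^(-1) U^T.
Compute U^T U =
  [7, 2]
  [2, 3],
and U^T v = (4, 8).
Solve U^T U · c = U^T v for the coefficients: c = (-4/17, 48/17). The projection is proj_W(v) = U c.
Check: (v - proj_W(v)) · u_1 = 0  (should be 0).
Check: (v - proj_W(v)) · u_2 = 0  (should be 0).
Result: proj_W(v) = (40/17, -4/17, 44/17, -52/17).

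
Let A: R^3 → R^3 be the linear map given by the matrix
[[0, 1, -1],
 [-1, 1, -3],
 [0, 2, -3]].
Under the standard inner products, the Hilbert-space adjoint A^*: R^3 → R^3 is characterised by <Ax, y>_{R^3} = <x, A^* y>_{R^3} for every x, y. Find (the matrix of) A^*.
A^* = A^T =
[[0, -1, 0],
 [1, 1, 2],
 [-1, -3, -3]]

For real matrices with standard dot products, the defining identity <Ax, y> = <x, A^* y> gives (Ax)^T y = x^T (A^*) y, i.e. x^T A^T y = x^T (A^*) y. Since this holds for all x, y, we must have A^* = A^T. Therefore
A^* =
[[0, -1, 0],
 [1, 1, 2],
 [-1, -3, -3]].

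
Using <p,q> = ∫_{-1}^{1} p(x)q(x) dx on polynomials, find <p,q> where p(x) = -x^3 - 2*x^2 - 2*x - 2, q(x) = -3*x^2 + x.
<p,q> = 14/3

Expand the product: p(x)·q(x) = 3*x^5 + 5*x^4 + 4*x^3 + 4*x^2 - 2*x.
∫_{-1}^{1} of each monomial x^k gives [2/(k+1) if k even, 0 if k odd]. Integrating term-by-term (or equivalently evaluating the antiderivative F(x) = x^6/2 + x^5 + x^4 + 4*x^3/3 - x^2 at the endpoints):
  F(1) − F(−1) = 17/6 − (-11/6) = 14/3.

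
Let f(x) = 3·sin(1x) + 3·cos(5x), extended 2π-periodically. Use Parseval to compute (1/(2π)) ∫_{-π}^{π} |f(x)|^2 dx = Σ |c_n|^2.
Σ |c_n|^2 = 9

Expand |f|^2 and use orthogonality of {sin(nx), cos(mx)} on [-π, π]:
  ∫_{-π}^{π} sin(nx)^2 dx = π, ∫ cos(mx)^2 dx = π, and cross terms integrate to 0.
So ∫_{-π}^{π} f(x)^2 dx = 3^2 · π + 3^2 · π = (9 + 9)π.
Divide by 2π: (9 + 9)/2 = 9.
By Parseval, this equals Σ |c_n|^2.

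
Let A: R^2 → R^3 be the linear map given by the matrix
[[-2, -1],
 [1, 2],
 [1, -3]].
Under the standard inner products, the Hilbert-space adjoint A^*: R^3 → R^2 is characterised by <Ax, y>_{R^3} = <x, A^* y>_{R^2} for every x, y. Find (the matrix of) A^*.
A^* = A^T =
[[-2, 1, 1],
 [-1, 2, -3]]

For real matrices with standard dot products, the defining identity <Ax, y> = <x, A^* y> gives (Ax)^T y = x^T (A^*) y, i.e. x^T A^T y = x^T (A^*) y. Since this holds for all x, y, we must have A^* = A^T. Therefore
A^* =
[[-2, 1, 1],
 [-1, 2, -3]].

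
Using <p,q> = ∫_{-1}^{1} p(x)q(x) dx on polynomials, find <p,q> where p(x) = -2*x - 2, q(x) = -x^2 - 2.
<p,q> = 28/3

Expand the product: p(x)·q(x) = 2*x^3 + 2*x^2 + 4*x + 4.
∫_{-1}^{1} of each monomial x^k gives [2/(k+1) if k even, 0 if k odd]. Integrating term-by-term (or equivalently evaluating the antiderivative F(x) = x^4/2 + 2*x^3/3 + 2*x^2 + 4*x at the endpoints):
  F(1) − F(−1) = 43/6 − (-13/6) = 28/3.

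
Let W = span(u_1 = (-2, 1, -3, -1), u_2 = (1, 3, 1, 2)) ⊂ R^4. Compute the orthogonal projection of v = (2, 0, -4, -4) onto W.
proj_W(v) = (-382/209, -166/209, -522/209, -344/209)

Set up U = [u_1 | ... | u_2] ∈ R^(4×2). The projector onto W = col(U) is P = U (U^T U)^(-1) U^T.
Compute U^T U =
  [15, -4]
  [-4, 15],
and U^T v = (12, -10).
Solve U^T U · c = U^T v for the coefficients: c = (140/209, -102/209). The projection is proj_W(v) = U c.
Check: (v - proj_W(v)) · u_1 = 0  (should be 0).
Check: (v - proj_W(v)) · u_2 = 0  (should be 0).
Result: proj_W(v) = (-382/209, -166/209, -522/209, -344/209).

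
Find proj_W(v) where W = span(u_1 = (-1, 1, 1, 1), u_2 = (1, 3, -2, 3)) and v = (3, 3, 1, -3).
proj_W(v) = (59/83, -19/83, -69/83, -19/83)

Set up U = [u_1 | ... | u_2] ∈ R^(4×2). The projector onto W = col(U) is P = U (U^T U)^(-1) U^T.
Compute U^T U =
  [4, 3]
  [3, 23],
and U^T v = (-2, 1).
Solve U^T U · c = U^T v for the coefficients: c = (-49/83, 10/83). The projection is proj_W(v) = U c.
Check: (v - proj_W(v)) · u_1 = 0  (should be 0).
Check: (v - proj_W(v)) · u_2 = 0  (should be 0).
Result: proj_W(v) = (59/83, -19/83, -69/83, -19/83).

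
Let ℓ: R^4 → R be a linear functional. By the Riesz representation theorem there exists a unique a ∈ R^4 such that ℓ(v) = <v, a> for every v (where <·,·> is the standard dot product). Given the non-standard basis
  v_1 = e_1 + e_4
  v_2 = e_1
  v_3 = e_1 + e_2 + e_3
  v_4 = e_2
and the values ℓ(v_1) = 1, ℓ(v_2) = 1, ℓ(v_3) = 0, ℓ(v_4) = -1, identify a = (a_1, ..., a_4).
a = (1, -1, 0, 0)

Write a = (a_1, ..., a_4) in the standard basis. For each basis vector v_i, ℓ(v_i) = <v_i, a> is a linear equation in the a_j's. Collect the n equations into a matrix system V a = ℓ, where row i of V is v_i (expressed in the standard basis). Since V is invertible (lower-triangular with 1s on the diagonal, up to permutation), solve by back-substitution:
  V =
[[1, 0, 0, 1],
 [1, 0, 0, 0],
 [1, 1, 1, 0],
 [0, 1, 0, 0]]
  V a = (1, 1, 0, -1)
Solving gives a = (1, -1, 0, 0).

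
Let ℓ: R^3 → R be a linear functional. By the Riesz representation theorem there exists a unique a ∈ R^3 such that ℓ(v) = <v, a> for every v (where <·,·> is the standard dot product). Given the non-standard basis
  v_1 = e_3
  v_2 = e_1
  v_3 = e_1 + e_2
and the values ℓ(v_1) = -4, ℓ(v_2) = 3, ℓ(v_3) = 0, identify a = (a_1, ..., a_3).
a = (3, -3, -4)

Write a = (a_1, ..., a_3) in the standard basis. For each basis vector v_i, ℓ(v_i) = <v_i, a> is a linear equation in the a_j's. Collect the n equations into a matrix system V a = ℓ, where row i of V is v_i (expressed in the standard basis). Since V is invertible (lower-triangular with 1s on the diagonal, up to permutation), solve by back-substitution:
  V =
[[0, 0, 1],
 [1, 0, 0],
 [1, 1, 0]]
  V a = (-4, 3, 0)
Solving gives a = (3, -3, -4).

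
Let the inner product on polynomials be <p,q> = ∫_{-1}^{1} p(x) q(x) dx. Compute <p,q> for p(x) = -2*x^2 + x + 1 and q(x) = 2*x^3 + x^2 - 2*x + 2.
<p,q> = 2/3

Expand the product: p(x)·q(x) = -4*x^5 + 7*x^3 - 5*x^2 + 2.
∫_{-1}^{1} of each monomial x^k gives [2/(k+1) if k even, 0 if k odd]. Integrating term-by-term (or equivalently evaluating the antiderivative F(x) = -2*x^6/3 + 7*x^4/4 - 5*x^3/3 + 2*x at the endpoints):
  F(1) − F(−1) = 17/12 − (3/4) = 2/3.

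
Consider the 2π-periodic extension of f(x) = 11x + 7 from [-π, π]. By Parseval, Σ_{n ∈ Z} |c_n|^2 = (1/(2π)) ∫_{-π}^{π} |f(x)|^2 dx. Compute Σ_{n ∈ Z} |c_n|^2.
Σ |c_n|^2 = 121π^2/3 + 49

Expand and integrate term by term over [-π, π]:
  ∫ (11x)^2 dx = 121·(2π^3/3); ∫ 2·11·(7)·x dx = 0 (odd integrand); ∫ 7^2 dx = 49·2π.
So (1/(2π)) ∫_{-π}^{π} (11x + 7)^2 dx = 121π^2/3 + 49 = 121π^2/3 + 49.
Parseval ⇒ Σ |c_n|^2 = 121π^2/3 + 49.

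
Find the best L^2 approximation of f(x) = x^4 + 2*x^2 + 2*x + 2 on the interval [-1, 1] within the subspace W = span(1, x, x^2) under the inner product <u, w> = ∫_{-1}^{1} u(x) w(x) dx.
g(x) = 20*x^2/7 + 2*x + 67/35

The best approximation g ∈ W is the orthogonal projection of f onto W. Writing g = a_0 + a_1 x + a_2 x^2, the coefficients solve the normal equations G · a = b where
  G_{ij} = <φ_i, φ_j> and b_i = <f, φ_i>, with φ_0 = 1, φ_1 = x, φ_2 = x^2.
G =
  [2, 0, 2/3]
  [0, 2/3, 0]
  [2/3, 0, 2/5],
b = (86/15, 4/3, 254/105).
Solving gives a_0 = 67/35, a_1 = 2, a_2 = 20/7, so
  g(x) = 20*x^2/7 + 2*x + 67/35.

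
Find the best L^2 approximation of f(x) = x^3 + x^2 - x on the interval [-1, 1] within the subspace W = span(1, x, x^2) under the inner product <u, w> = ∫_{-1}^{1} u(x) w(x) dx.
g(x) = x^2 - 2*x/5

The best approximation g ∈ W is the orthogonal projection of f onto W. Writing g = a_0 + a_1 x + a_2 x^2, the coefficients solve the normal equations G · a = b where
  G_{ij} = <φ_i, φ_j> and b_i = <f, φ_i>, with φ_0 = 1, φ_1 = x, φ_2 = x^2.
G =
  [2, 0, 2/3]
  [0, 2/3, 0]
  [2/3, 0, 2/5],
b = (2/3, -4/15, 2/5).
Solving gives a_0 = 0, a_1 = -2/5, a_2 = 1, so
  g(x) = x^2 - 2*x/5.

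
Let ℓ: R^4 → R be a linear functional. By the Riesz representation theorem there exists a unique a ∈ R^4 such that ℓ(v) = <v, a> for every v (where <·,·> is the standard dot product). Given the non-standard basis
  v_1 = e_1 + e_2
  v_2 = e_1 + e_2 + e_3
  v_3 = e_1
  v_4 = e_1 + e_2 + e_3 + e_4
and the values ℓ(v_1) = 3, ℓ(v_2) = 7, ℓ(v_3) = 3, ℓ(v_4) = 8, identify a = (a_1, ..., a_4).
a = (3, 0, 4, 1)

Write a = (a_1, ..., a_4) in the standard basis. For each basis vector v_i, ℓ(v_i) = <v_i, a> is a linear equation in the a_j's. Collect the n equations into a matrix system V a = ℓ, where row i of V is v_i (expressed in the standard basis). Since V is invertible (lower-triangular with 1s on the diagonal, up to permutation), solve by back-substitution:
  V =
[[1, 1, 0, 0],
 [1, 1, 1, 0],
 [1, 0, 0, 0],
 [1, 1, 1, 1]]
  V a = (3, 7, 3, 8)
Solving gives a = (3, 0, 4, 1).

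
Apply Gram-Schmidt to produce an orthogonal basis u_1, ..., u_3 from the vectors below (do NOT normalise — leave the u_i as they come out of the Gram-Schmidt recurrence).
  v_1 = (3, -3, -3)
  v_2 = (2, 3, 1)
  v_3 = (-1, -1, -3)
Orthogonal basis:
  u_1 = (3, -3, -3)
  u_2 = (8/3, 7/3, 1/3)
  u_3 = (-14/19, 21/19, -35/19)

Apply the Gram-Schmidt recurrence
  u_1 = v_1
  u_i = v_i − Σ_{j<i} ((v_i · u_j) / (u_j · u_j)) · u_j.

Step by step this gives:
  u_1 = (3, -3, -3)
  u_2 = (8/3, 7/3, 1/3)
  u_3 = (-14/19, 21/19, -35/19)

Orthogonality check:
  u_2 · u_1 = 0 (should be 0)
  u_3 · u_1 = 0 (should be 0)
  u_3 · u_2 = 0 (should be 0)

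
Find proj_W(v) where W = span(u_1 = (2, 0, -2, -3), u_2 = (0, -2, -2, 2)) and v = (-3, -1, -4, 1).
proj_W(v) = (3/25, -101/50, -107/50, 46/25)

Set up U = [u_1 | ... | u_2] ∈ R^(4×2). The projector onto W = col(U) is P = U (U^T U)^(-1) U^T.
Compute U^T U =
  [17, -2]
  [-2, 12],
and U^T v = (-1, 12).
Solve U^T U · c = U^T v for the coefficients: c = (3/50, 101/100). The projection is proj_W(v) = U c.
Check: (v - proj_W(v)) · u_1 = 0  (should be 0).
Check: (v - proj_W(v)) · u_2 = 0  (should be 0).
Result: proj_W(v) = (3/25, -101/50, -107/50, 46/25).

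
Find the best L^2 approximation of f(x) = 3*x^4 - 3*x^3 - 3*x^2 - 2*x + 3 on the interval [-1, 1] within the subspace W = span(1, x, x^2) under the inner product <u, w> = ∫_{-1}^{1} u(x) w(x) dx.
g(x) = -3*x^2/7 - 19*x/5 + 96/35

The best approximation g ∈ W is the orthogonal projection of f onto W. Writing g = a_0 + a_1 x + a_2 x^2, the coefficients solve the normal equations G · a = b where
  G_{ij} = <φ_i, φ_j> and b_i = <f, φ_i>, with φ_0 = 1, φ_1 = x, φ_2 = x^2.
G =
  [2, 0, 2/3]
  [0, 2/3, 0]
  [2/3, 0, 2/5],
b = (26/5, -38/15, 58/35).
Solving gives a_0 = 96/35, a_1 = -19/5, a_2 = -3/7, so
  g(x) = -3*x^2/7 - 19*x/5 + 96/35.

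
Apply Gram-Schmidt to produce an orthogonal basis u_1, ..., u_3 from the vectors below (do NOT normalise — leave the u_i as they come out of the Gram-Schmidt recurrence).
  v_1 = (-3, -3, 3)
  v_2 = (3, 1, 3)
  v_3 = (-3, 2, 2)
Orthogonal basis:
  u_1 = (-3, -3, 3)
  u_2 = (8/3, 2/3, 10/3)
  u_3 = (-2, 3, 1)

Apply the Gram-Schmidt recurrence
  u_1 = v_1
  u_i = v_i − Σ_{j<i} ((v_i · u_j) / (u_j · u_j)) · u_j.

Step by step this gives:
  u_1 = (-3, -3, 3)
  u_2 = (8/3, 2/3, 10/3)
  u_3 = (-2, 3, 1)

Orthogonality check:
  u_2 · u_1 = 0 (should be 0)
  u_3 · u_1 = 0 (should be 0)
  u_3 · u_2 = 0 (should be 0)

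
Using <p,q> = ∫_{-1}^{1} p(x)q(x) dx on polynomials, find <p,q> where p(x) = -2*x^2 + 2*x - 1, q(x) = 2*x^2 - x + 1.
<p,q> = -38/5

Expand the product: p(x)·q(x) = -4*x^4 + 6*x^3 - 6*x^2 + 3*x - 1.
∫_{-1}^{1} of each monomial x^k gives [2/(k+1) if k even, 0 if k odd]. Integrating term-by-term (or equivalently evaluating the antiderivative F(x) = -4*x^5/5 + 3*x^4/2 - 2*x^3 + 3*x^2/2 - x at the endpoints):
  F(1) − F(−1) = -4/5 − (34/5) = -38/5.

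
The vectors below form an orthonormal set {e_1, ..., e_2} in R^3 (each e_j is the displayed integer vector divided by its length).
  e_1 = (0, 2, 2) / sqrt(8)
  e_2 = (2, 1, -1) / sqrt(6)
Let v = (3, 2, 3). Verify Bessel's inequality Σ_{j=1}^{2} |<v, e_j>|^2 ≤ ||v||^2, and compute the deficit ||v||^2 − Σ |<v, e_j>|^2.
Σ |<v, e_j>|^2 = 50/3; ||v||^2 = 22; deficit = 16/3

Write each e_j = u_j / sqrt(<u_j, u_j>) where u_j is the displayed integer vector. Then <v, e_j> = <v, u_j> / sqrt(<u_j, u_j>), so |<v, e_j>|^2 = <v, u_j>^2 / <u_j, u_j>.
Coefficients: <v, e_1> = 10/sqrt(8), <v, e_2> = 5/sqrt(6).
Square and sum: Σ |<v, e_j>|^2 = 50/3.
Compute ||v||^2 = v·v = 22.
Deficit = 22 − 50/3 = 16/3 ≥ 0, confirming Bessel's inequality. (The deficit equals ||v − Σ <v,e_j> e_j||^2, the squared distance from v to span{e_j}.)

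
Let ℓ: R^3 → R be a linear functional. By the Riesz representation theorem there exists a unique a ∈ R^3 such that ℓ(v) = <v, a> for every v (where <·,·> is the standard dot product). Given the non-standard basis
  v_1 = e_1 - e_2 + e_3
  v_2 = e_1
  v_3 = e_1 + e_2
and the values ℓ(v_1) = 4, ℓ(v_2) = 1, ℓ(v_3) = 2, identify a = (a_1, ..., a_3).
a = (1, 1, 4)

Write a = (a_1, ..., a_3) in the standard basis. For each basis vector v_i, ℓ(v_i) = <v_i, a> is a linear equation in the a_j's. Collect the n equations into a matrix system V a = ℓ, where row i of V is v_i (expressed in the standard basis). Since V is invertible (lower-triangular with 1s on the diagonal, up to permutation), solve by back-substitution:
  V =
[[1, -1, 1],
 [1, 0, 0],
 [1, 1, 0]]
  V a = (4, 1, 2)
Solving gives a = (1, 1, 4).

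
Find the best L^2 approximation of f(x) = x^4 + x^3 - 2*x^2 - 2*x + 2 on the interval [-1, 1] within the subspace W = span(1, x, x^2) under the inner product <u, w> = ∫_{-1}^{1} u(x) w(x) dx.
g(x) = -8*x^2/7 - 7*x/5 + 67/35

The best approximation g ∈ W is the orthogonal projection of f onto W. Writing g = a_0 + a_1 x + a_2 x^2, the coefficients solve the normal equations G · a = b where
  G_{ij} = <φ_i, φ_j> and b_i = <f, φ_i>, with φ_0 = 1, φ_1 = x, φ_2 = x^2.
G =
  [2, 0, 2/3]
  [0, 2/3, 0]
  [2/3, 0, 2/5],
b = (46/15, -14/15, 86/105).
Solving gives a_0 = 67/35, a_1 = -7/5, a_2 = -8/7, so
  g(x) = -8*x^2/7 - 7*x/5 + 67/35.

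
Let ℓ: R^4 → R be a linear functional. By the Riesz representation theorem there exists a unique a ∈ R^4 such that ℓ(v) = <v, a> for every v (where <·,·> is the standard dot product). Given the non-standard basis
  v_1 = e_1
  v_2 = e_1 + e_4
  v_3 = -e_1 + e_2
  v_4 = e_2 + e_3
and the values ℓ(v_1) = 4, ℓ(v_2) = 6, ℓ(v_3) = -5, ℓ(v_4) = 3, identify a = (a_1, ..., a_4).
a = (4, -1, 4, 2)

Write a = (a_1, ..., a_4) in the standard basis. For each basis vector v_i, ℓ(v_i) = <v_i, a> is a linear equation in the a_j's. Collect the n equations into a matrix system V a = ℓ, where row i of V is v_i (expressed in the standard basis). Since V is invertible (lower-triangular with 1s on the diagonal, up to permutation), solve by back-substitution:
  V =
[[1, 0, 0, 0],
 [1, 0, 0, 1],
 [-1, 1, 0, 0],
 [0, 1, 1, 0]]
  V a = (4, 6, -5, 3)
Solving gives a = (4, -1, 4, 2).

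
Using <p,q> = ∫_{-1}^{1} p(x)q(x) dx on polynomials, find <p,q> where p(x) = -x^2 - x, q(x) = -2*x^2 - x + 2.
<p,q> = 2/15

Expand the product: p(x)·q(x) = 2*x^4 + 3*x^3 - x^2 - 2*x.
∫_{-1}^{1} of each monomial x^k gives [2/(k+1) if k even, 0 if k odd]. Integrating term-by-term (or equivalently evaluating the antiderivative F(x) = 2*x^5/5 + 3*x^4/4 - x^3/3 - x^2 at the endpoints):
  F(1) − F(−1) = -11/60 − (-19/60) = 2/15.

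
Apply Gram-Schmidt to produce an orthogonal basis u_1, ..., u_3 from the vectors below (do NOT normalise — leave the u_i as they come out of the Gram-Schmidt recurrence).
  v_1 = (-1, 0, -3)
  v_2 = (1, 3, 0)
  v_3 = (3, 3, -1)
Orthogonal basis:
  u_1 = (-1, 0, -3)
  u_2 = (9/10, 3, -3/10)
  u_3 = (21/11, -7/11, -7/11)

Apply the Gram-Schmidt recurrence
  u_1 = v_1
  u_i = v_i − Σ_{j<i} ((v_i · u_j) / (u_j · u_j)) · u_j.

Step by step this gives:
  u_1 = (-1, 0, -3)
  u_2 = (9/10, 3, -3/10)
  u_3 = (21/11, -7/11, -7/11)

Orthogonality check:
  u_2 · u_1 = 0 (should be 0)
  u_3 · u_1 = 0 (should be 0)
  u_3 · u_2 = 0 (should be 0)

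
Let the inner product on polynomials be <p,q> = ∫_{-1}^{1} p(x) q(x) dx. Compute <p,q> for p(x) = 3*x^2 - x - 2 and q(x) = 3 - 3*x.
<p,q> = -4

Expand the product: p(x)·q(x) = -9*x^3 + 12*x^2 + 3*x - 6.
∫_{-1}^{1} of each monomial x^k gives [2/(k+1) if k even, 0 if k odd]. Integrating term-by-term (or equivalently evaluating the antiderivative F(x) = -9*x^4/4 + 4*x^3 + 3*x^2/2 - 6*x at the endpoints):
  F(1) − F(−1) = -11/4 − (5/4) = -4.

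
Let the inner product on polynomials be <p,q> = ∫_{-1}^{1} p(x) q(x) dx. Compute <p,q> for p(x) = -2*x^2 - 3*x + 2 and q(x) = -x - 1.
<p,q> = -2/3

Expand the product: p(x)·q(x) = 2*x^3 + 5*x^2 + x - 2.
∫_{-1}^{1} of each monomial x^k gives [2/(k+1) if k even, 0 if k odd]. Integrating term-by-term (or equivalently evaluating the antiderivative F(x) = x^4/2 + 5*x^3/3 + x^2/2 - 2*x at the endpoints):
  F(1) − F(−1) = 2/3 − (4/3) = -2/3.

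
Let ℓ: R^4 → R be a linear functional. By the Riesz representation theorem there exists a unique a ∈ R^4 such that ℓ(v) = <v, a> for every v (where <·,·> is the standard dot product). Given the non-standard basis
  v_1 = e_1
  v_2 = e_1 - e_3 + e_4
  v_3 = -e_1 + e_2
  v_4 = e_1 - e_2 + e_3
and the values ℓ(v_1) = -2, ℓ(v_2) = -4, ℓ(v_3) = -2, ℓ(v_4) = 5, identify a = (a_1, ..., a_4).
a = (-2, -4, 3, 1)

Write a = (a_1, ..., a_4) in the standard basis. For each basis vector v_i, ℓ(v_i) = <v_i, a> is a linear equation in the a_j's. Collect the n equations into a matrix system V a = ℓ, where row i of V is v_i (expressed in the standard basis). Since V is invertible (lower-triangular with 1s on the diagonal, up to permutation), solve by back-substitution:
  V =
[[1, 0, 0, 0],
 [1, 0, -1, 1],
 [-1, 1, 0, 0],
 [1, -1, 1, 0]]
  V a = (-2, -4, -2, 5)
Solving gives a = (-2, -4, 3, 1).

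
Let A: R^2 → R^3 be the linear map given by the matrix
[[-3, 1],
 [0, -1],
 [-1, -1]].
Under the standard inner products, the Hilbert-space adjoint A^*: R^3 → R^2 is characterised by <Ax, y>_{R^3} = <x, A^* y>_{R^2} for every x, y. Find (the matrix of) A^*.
A^* = A^T =
[[-3, 0, -1],
 [1, -1, -1]]

For real matrices with standard dot products, the defining identity <Ax, y> = <x, A^* y> gives (Ax)^T y = x^T (A^*) y, i.e. x^T A^T y = x^T (A^*) y. Since this holds for all x, y, we must have A^* = A^T. Therefore
A^* =
[[-3, 0, -1],
 [1, -1, -1]].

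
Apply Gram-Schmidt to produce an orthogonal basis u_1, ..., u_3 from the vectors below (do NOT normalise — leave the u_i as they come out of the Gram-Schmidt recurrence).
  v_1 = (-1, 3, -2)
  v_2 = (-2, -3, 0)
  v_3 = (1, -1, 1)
Orthogonal basis:
  u_1 = (-1, 3, -2)
  u_2 = (-5/2, -3/2, -1)
  u_3 = (6/133, -4/133, -9/133)

Apply the Gram-Schmidt recurrence
  u_1 = v_1
  u_i = v_i − Σ_{j<i} ((v_i · u_j) / (u_j · u_j)) · u_j.

Step by step this gives:
  u_1 = (-1, 3, -2)
  u_2 = (-5/2, -3/2, -1)
  u_3 = (6/133, -4/133, -9/133)

Orthogonality check:
  u_2 · u_1 = 0 (should be 0)
  u_3 · u_1 = 0 (should be 0)
  u_3 · u_2 = 0 (should be 0)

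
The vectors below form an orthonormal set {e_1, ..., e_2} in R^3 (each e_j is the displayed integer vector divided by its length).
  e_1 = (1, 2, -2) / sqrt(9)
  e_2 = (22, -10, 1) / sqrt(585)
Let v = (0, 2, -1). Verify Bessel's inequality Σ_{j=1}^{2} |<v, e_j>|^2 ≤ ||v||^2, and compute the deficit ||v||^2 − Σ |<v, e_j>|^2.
Σ |<v, e_j>|^2 = 309/65; ||v||^2 = 5; deficit = 16/65

Write each e_j = u_j / sqrt(<u_j, u_j>) where u_j is the displayed integer vector. Then <v, e_j> = <v, u_j> / sqrt(<u_j, u_j>), so |<v, e_j>|^2 = <v, u_j>^2 / <u_j, u_j>.
Coefficients: <v, e_1> = 6/sqrt(9), <v, e_2> = -21/sqrt(585).
Square and sum: Σ |<v, e_j>|^2 = 309/65.
Compute ||v||^2 = v·v = 5.
Deficit = 5 − 309/65 = 16/65 ≥ 0, confirming Bessel's inequality. (The deficit equals ||v − Σ <v,e_j> e_j||^2, the squared distance from v to span{e_j}.)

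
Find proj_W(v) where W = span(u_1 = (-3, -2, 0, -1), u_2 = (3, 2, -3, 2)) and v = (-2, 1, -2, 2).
proj_W(v) = (-84/139, -56/139, -342/139, 86/139)

Set up U = [u_1 | ... | u_2] ∈ R^(4×2). The projector onto W = col(U) is P = U (U^T U)^(-1) U^T.
Compute U^T U =
  [14, -15]
  [-15, 26],
and U^T v = (2, 6).
Solve U^T U · c = U^T v for the coefficients: c = (142/139, 114/139). The projection is proj_W(v) = U c.
Check: (v - proj_W(v)) · u_1 = 0  (should be 0).
Check: (v - proj_W(v)) · u_2 = 0  (should be 0).
Result: proj_W(v) = (-84/139, -56/139, -342/139, 86/139).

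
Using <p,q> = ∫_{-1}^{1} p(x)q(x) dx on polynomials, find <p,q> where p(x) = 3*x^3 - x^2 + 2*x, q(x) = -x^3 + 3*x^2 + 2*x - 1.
<p,q> = 302/105

Expand the product: p(x)·q(x) = -3*x^6 + 10*x^5 + x^4 + x^3 + 5*x^2 - 2*x.
∫_{-1}^{1} of each monomial x^k gives [2/(k+1) if k even, 0 if k odd]. Integrating term-by-term (or equivalently evaluating the antiderivative F(x) = -3*x^7/7 + 5*x^6/3 + x^5/5 + x^4/4 + 5*x^3/3 - x^2 at the endpoints):
  F(1) − F(−1) = 989/420 − (-73/140) = 302/105.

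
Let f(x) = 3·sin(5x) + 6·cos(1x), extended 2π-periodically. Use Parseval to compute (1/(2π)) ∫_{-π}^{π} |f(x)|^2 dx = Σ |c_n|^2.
Σ |c_n|^2 = 45/2

Expand |f|^2 and use orthogonality of {sin(nx), cos(mx)} on [-π, π]:
  ∫_{-π}^{π} sin(nx)^2 dx = π, ∫ cos(mx)^2 dx = π, and cross terms integrate to 0.
So ∫_{-π}^{π} f(x)^2 dx = 3^2 · π + 6^2 · π = (9 + 36)π.
Divide by 2π: (9 + 36)/2 = 45/2.
By Parseval, this equals Σ |c_n|^2.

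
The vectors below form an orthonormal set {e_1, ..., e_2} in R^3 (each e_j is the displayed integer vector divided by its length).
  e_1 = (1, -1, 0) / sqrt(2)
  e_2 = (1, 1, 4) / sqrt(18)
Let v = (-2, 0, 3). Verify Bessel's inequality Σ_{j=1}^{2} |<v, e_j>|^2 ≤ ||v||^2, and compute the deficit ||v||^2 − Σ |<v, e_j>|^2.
Σ |<v, e_j>|^2 = 68/9; ||v||^2 = 13; deficit = 49/9

Write each e_j = u_j / sqrt(<u_j, u_j>) where u_j is the displayed integer vector. Then <v, e_j> = <v, u_j> / sqrt(<u_j, u_j>), so |<v, e_j>|^2 = <v, u_j>^2 / <u_j, u_j>.
Coefficients: <v, e_1> = -2/sqrt(2), <v, e_2> = 10/sqrt(18).
Square and sum: Σ |<v, e_j>|^2 = 68/9.
Compute ||v||^2 = v·v = 13.
Deficit = 13 − 68/9 = 49/9 ≥ 0, confirming Bessel's inequality. (The deficit equals ||v − Σ <v,e_j> e_j||^2, the squared distance from v to span{e_j}.)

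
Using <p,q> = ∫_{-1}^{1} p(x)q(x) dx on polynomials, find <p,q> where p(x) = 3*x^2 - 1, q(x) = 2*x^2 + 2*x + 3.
<p,q> = 16/15

Expand the product: p(x)·q(x) = 6*x^4 + 6*x^3 + 7*x^2 - 2*x - 3.
∫_{-1}^{1} of each monomial x^k gives [2/(k+1) if k even, 0 if k odd]. Integrating term-by-term (or equivalently evaluating the antiderivative F(x) = 6*x^5/5 + 3*x^4/2 + 7*x^3/3 - x^2 - 3*x at the endpoints):
  F(1) − F(−1) = 31/30 − (-1/30) = 16/15.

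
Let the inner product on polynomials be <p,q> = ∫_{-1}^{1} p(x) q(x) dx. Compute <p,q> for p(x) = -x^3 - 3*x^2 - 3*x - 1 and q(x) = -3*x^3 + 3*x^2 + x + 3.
<p,q> = -544/35

Expand the product: p(x)·q(x) = 3*x^6 + 6*x^5 - x^4 - 12*x^3 - 15*x^2 - 10*x - 3.
∫_{-1}^{1} of each monomial x^k gives [2/(k+1) if k even, 0 if k odd]. Integrating term-by-term (or equivalently evaluating the antiderivative F(x) = 3*x^7/7 + x^6 - x^5/5 - 3*x^4 - 5*x^3 - 5*x^2 - 3*x at the endpoints):
  F(1) − F(−1) = -517/35 − (27/35) = -544/35.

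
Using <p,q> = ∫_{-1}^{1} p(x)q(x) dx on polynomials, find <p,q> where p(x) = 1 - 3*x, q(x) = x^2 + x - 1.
<p,q> = -10/3

Expand the product: p(x)·q(x) = -3*x^3 - 2*x^2 + 4*x - 1.
∫_{-1}^{1} of each monomial x^k gives [2/(k+1) if k even, 0 if k odd]. Integrating term-by-term (or equivalently evaluating the antiderivative F(x) = -3*x^4/4 - 2*x^3/3 + 2*x^2 - x at the endpoints):
  F(1) − F(−1) = -5/12 − (35/12) = -10/3.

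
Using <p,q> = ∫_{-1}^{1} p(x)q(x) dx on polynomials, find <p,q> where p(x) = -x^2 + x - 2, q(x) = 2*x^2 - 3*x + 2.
<p,q> = -74/5

Expand the product: p(x)·q(x) = -2*x^4 + 5*x^3 - 9*x^2 + 8*x - 4.
∫_{-1}^{1} of each monomial x^k gives [2/(k+1) if k even, 0 if k odd]. Integrating term-by-term (or equivalently evaluating the antiderivative F(x) = -2*x^5/5 + 5*x^4/4 - 3*x^3 + 4*x^2 - 4*x at the endpoints):
  F(1) − F(−1) = -43/20 − (253/20) = -74/5.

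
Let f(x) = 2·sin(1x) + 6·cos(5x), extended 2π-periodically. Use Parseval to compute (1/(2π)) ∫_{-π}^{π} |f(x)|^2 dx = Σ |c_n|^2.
Σ |c_n|^2 = 20

Expand |f|^2 and use orthogonality of {sin(nx), cos(mx)} on [-π, π]:
  ∫_{-π}^{π} sin(nx)^2 dx = π, ∫ cos(mx)^2 dx = π, and cross terms integrate to 0.
So ∫_{-π}^{π} f(x)^2 dx = 2^2 · π + 6^2 · π = (4 + 36)π.
Divide by 2π: (4 + 36)/2 = 20.
By Parseval, this equals Σ |c_n|^2.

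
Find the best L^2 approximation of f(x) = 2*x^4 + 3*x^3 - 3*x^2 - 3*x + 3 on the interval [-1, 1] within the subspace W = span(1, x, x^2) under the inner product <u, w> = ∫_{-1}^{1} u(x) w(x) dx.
g(x) = -9*x^2/7 - 6*x/5 + 99/35

The best approximation g ∈ W is the orthogonal projection of f onto W. Writing g = a_0 + a_1 x + a_2 x^2, the coefficients solve the normal equations G · a = b where
  G_{ij} = <φ_i, φ_j> and b_i = <f, φ_i>, with φ_0 = 1, φ_1 = x, φ_2 = x^2.
G =
  [2, 0, 2/3]
  [0, 2/3, 0]
  [2/3, 0, 2/5],
b = (24/5, -4/5, 48/35).
Solving gives a_0 = 99/35, a_1 = -6/5, a_2 = -9/7, so
  g(x) = -9*x^2/7 - 6*x/5 + 99/35.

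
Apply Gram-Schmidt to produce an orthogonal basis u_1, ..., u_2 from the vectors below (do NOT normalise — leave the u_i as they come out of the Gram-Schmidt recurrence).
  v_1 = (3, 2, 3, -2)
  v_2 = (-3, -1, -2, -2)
Orthogonal basis:
  u_1 = (3, 2, 3, -2)
  u_2 = (-3/2, 0, -1/2, -3)

Apply the Gram-Schmidt recurrence
  u_1 = v_1
  u_i = v_i − Σ_{j<i} ((v_i · u_j) / (u_j · u_j)) · u_j.

Step by step this gives:
  u_1 = (3, 2, 3, -2)
  u_2 = (-3/2, 0, -1/2, -3)

Orthogonality check:
  u_2 · u_1 = 0 (should be 0)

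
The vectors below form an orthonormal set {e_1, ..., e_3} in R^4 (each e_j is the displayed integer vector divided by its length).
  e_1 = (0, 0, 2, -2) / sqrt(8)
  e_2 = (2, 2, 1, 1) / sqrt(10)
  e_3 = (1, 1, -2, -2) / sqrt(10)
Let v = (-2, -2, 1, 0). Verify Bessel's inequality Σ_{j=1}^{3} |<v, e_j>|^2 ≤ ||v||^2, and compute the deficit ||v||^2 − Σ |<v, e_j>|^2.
Σ |<v, e_j>|^2 = 9; ||v||^2 = 9; deficit = 0

Write each e_j = u_j / sqrt(<u_j, u_j>) where u_j is the displayed integer vector. Then <v, e_j> = <v, u_j> / sqrt(<u_j, u_j>), so |<v, e_j>|^2 = <v, u_j>^2 / <u_j, u_j>.
Coefficients: <v, e_1> = 2/sqrt(8), <v, e_2> = -7/sqrt(10), <v, e_3> = -6/sqrt(10).
Square and sum: Σ |<v, e_j>|^2 = 9.
Compute ||v||^2 = v·v = 9.
Deficit = 9 − 9 = 0 ≥ 0, confirming Bessel's inequality. (The deficit equals ||v − Σ <v,e_j> e_j||^2, the squared distance from v to span{e_j}.)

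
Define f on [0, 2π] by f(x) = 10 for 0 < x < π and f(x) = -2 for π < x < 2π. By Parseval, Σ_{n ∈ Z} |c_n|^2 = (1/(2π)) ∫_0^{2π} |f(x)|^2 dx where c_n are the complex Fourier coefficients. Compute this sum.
Σ |c_n|^2 = 52

Parseval equates the L^2 energy of f (normalised by 1/(2π)) with the ℓ^2 sum of its Fourier coefficients: (1/(2π)) ∫_0^{2π} |f|^2 = Σ |c_n|^2.
Compute the left side: (1/(2π)) [∫_0^π 10^2 dx + ∫_π^{2π} (-2)^2 dx] = (1/(2π)) · (100π + 4π) = (100 + 4)/2 = 52.
So Σ_{n ∈ Z} |c_n|^2 = 52.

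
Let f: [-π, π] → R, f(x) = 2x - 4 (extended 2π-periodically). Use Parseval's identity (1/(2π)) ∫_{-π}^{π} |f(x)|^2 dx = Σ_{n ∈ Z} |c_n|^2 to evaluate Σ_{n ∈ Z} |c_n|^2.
Σ |c_n|^2 = 4π^2/3 + 16

Expand and integrate term by term over [-π, π]:
  ∫ (2x)^2 dx = 4·(2π^3/3); ∫ 2·2·(-4)·x dx = 0 (odd integrand); ∫ (-4)^2 dx = 16·2π.
So (1/(2π)) ∫_{-π}^{π} (2x - 4)^2 dx = 4π^2/3 + 16 = 4π^2/3 + 16.
Parseval ⇒ Σ |c_n|^2 = 4π^2/3 + 16.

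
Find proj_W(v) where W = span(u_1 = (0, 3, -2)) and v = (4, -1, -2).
proj_W(v) = (0, 3/13, -2/13)

Set up U = [u_1 | ... | u_1] ∈ R^(3×1). The projector onto W = col(U) is P = U (U^T U)^(-1) U^T.
Compute U^T U =
  [13],
and U^T v = (1).
Solve U^T U · c = U^T v for the coefficients: c = (1/13). The projection is proj_W(v) = U c.
Check: (v - proj_W(v)) · u_1 = 0  (should be 0).
Result: proj_W(v) = (0, 3/13, -2/13).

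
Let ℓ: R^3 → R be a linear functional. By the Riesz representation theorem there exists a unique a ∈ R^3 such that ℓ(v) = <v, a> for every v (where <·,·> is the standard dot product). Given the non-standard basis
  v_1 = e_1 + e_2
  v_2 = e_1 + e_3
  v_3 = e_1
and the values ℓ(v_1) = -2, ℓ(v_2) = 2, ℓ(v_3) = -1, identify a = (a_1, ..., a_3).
a = (-1, -1, 3)

Write a = (a_1, ..., a_3) in the standard basis. For each basis vector v_i, ℓ(v_i) = <v_i, a> is a linear equation in the a_j's. Collect the n equations into a matrix system V a = ℓ, where row i of V is v_i (expressed in the standard basis). Since V is invertible (lower-triangular with 1s on the diagonal, up to permutation), solve by back-substitution:
  V =
[[1, 1, 0],
 [1, 0, 1],
 [1, 0, 0]]
  V a = (-2, 2, -1)
Solving gives a = (-1, -1, 3).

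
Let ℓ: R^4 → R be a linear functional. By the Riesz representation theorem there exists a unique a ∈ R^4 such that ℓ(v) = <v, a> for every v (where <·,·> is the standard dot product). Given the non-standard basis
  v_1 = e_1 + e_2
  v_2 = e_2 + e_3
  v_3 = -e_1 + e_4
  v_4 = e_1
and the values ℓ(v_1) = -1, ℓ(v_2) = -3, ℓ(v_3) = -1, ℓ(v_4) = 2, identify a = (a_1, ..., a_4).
a = (2, -3, 0, 1)

Write a = (a_1, ..., a_4) in the standard basis. For each basis vector v_i, ℓ(v_i) = <v_i, a> is a linear equation in the a_j's. Collect the n equations into a matrix system V a = ℓ, where row i of V is v_i (expressed in the standard basis). Since V is invertible (lower-triangular with 1s on the diagonal, up to permutation), solve by back-substitution:
  V =
[[1, 1, 0, 0],
 [0, 1, 1, 0],
 [-1, 0, 0, 1],
 [1, 0, 0, 0]]
  V a = (-1, -3, -1, 2)
Solving gives a = (2, -3, 0, 1).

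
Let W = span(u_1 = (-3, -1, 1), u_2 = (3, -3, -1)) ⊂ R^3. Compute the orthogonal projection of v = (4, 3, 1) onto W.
proj_W(v) = (33/10, 3, -11/10)

Set up U = [u_1 | ... | u_2] ∈ R^(3×2). The projector onto W = col(U) is P = U (U^T U)^(-1) U^T.
Compute U^T U =
  [11, -7]
  [-7, 19],
and U^T v = (-14, 2).
Solve U^T U · c = U^T v for the coefficients: c = (-63/40, -19/40). The projection is proj_W(v) = U c.
Check: (v - proj_W(v)) · u_1 = 0  (should be 0).
Check: (v - proj_W(v)) · u_2 = 0  (should be 0).
Result: proj_W(v) = (33/10, 3, -11/10).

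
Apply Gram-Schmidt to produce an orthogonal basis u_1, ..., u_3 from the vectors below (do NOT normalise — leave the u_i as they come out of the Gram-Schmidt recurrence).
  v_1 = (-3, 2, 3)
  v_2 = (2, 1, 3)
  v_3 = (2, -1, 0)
Orthogonal basis:
  u_1 = (-3, 2, 3)
  u_2 = (59/22, 6/11, 51/22)
  u_3 = (-27/283, -135/283, 63/283)

Apply the Gram-Schmidt recurrence
  u_1 = v_1
  u_i = v_i − Σ_{j<i} ((v_i · u_j) / (u_j · u_j)) · u_j.

Step by step this gives:
  u_1 = (-3, 2, 3)
  u_2 = (59/22, 6/11, 51/22)
  u_3 = (-27/283, -135/283, 63/283)

Orthogonality check:
  u_2 · u_1 = 0 (should be 0)
  u_3 · u_1 = 0 (should be 0)
  u_3 · u_2 = 0 (should be 0)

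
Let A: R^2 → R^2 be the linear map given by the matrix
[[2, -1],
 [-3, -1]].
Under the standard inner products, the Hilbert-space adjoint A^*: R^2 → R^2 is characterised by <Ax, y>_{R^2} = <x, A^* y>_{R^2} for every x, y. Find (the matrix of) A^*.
A^* = A^T =
[[2, -3],
 [-1, -1]]

For real matrices with standard dot products, the defining identity <Ax, y> = <x, A^* y> gives (Ax)^T y = x^T (A^*) y, i.e. x^T A^T y = x^T (A^*) y. Since this holds for all x, y, we must have A^* = A^T. Therefore
A^* =
[[2, -3],
 [-1, -1]].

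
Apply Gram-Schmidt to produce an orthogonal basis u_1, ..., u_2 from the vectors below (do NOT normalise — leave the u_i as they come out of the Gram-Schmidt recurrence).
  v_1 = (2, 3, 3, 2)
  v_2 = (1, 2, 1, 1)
Orthogonal basis:
  u_1 = (2, 3, 3, 2)
  u_2 = (0, 1/2, -1/2, 0)

Apply the Gram-Schmidt recurrence
  u_1 = v_1
  u_i = v_i − Σ_{j<i} ((v_i · u_j) / (u_j · u_j)) · u_j.

Step by step this gives:
  u_1 = (2, 3, 3, 2)
  u_2 = (0, 1/2, -1/2, 0)

Orthogonality check:
  u_2 · u_1 = 0 (should be 0)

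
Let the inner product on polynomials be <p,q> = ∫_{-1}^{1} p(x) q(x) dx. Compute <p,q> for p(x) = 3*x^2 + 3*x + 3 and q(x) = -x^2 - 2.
<p,q> = -96/5

Expand the product: p(x)·q(x) = -3*x^4 - 3*x^3 - 9*x^2 - 6*x - 6.
∫_{-1}^{1} of each monomial x^k gives [2/(k+1) if k even, 0 if k odd]. Integrating term-by-term (or equivalently evaluating the antiderivative F(x) = -3*x^5/5 - 3*x^4/4 - 3*x^3 - 3*x^2 - 6*x at the endpoints):
  F(1) − F(−1) = -267/20 − (117/20) = -96/5.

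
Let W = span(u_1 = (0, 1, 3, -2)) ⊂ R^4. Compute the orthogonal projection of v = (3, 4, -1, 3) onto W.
proj_W(v) = (0, -5/14, -15/14, 5/7)

Set up U = [u_1 | ... | u_1] ∈ R^(4×1). The projector onto W = col(U) is P = U (U^T U)^(-1) U^T.
Compute U^T U =
  [14],
and U^T v = (-5).
Solve U^T U · c = U^T v for the coefficients: c = (-5/14). The projection is proj_W(v) = U c.
Check: (v - proj_W(v)) · u_1 = 0  (should be 0).
Result: proj_W(v) = (0, -5/14, -15/14, 5/7).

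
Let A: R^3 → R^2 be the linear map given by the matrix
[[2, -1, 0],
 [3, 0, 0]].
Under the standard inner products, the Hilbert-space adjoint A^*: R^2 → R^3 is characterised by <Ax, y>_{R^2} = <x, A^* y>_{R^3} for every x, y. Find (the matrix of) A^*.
A^* = A^T =
[[2, 3],
 [-1, 0],
 [0, 0]]

For real matrices with standard dot products, the defining identity <Ax, y> = <x, A^* y> gives (Ax)^T y = x^T (A^*) y, i.e. x^T A^T y = x^T (A^*) y. Since this holds for all x, y, we must have A^* = A^T. Therefore
A^* =
[[2, 3],
 [-1, 0],
 [0, 0]].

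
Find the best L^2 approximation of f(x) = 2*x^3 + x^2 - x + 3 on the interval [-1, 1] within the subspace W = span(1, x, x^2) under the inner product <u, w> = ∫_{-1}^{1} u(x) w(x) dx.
g(x) = x^2 + x/5 + 3

The best approximation g ∈ W is the orthogonal projection of f onto W. Writing g = a_0 + a_1 x + a_2 x^2, the coefficients solve the normal equations G · a = b where
  G_{ij} = <φ_i, φ_j> and b_i = <f, φ_i>, with φ_0 = 1, φ_1 = x, φ_2 = x^2.
G =
  [2, 0, 2/3]
  [0, 2/3, 0]
  [2/3, 0, 2/5],
b = (20/3, 2/15, 12/5).
Solving gives a_0 = 3, a_1 = 1/5, a_2 = 1, so
  g(x) = x^2 + x/5 + 3.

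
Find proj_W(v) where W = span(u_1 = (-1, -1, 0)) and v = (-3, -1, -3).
proj_W(v) = (-2, -2, 0)

Set up U = [u_1 | ... | u_1] ∈ R^(3×1). The projector onto W = col(U) is P = U (U^T U)^(-1) U^T.
Compute U^T U =
  [2],
and U^T v = (4).
Solve U^T U · c = U^T v for the coefficients: c = (2). The projection is proj_W(v) = U c.
Check: (v - proj_W(v)) · u_1 = 0  (should be 0).
Result: proj_W(v) = (-2, -2, 0).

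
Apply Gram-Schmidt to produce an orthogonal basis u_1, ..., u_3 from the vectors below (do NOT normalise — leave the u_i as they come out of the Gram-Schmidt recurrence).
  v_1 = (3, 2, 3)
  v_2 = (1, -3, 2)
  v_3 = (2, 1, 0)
Orthogonal basis:
  u_1 = (3, 2, 3)
  u_2 = (13/22, -36/11, 35/22)
  u_3 = (1, -3/13, -11/13)

Apply the Gram-Schmidt recurrence
  u_1 = v_1
  u_i = v_i − Σ_{j<i} ((v_i · u_j) / (u_j · u_j)) · u_j.

Step by step this gives:
  u_1 = (3, 2, 3)
  u_2 = (13/22, -36/11, 35/22)
  u_3 = (1, -3/13, -11/13)

Orthogonality check:
  u_2 · u_1 = 0 (should be 0)
  u_3 · u_1 = 0 (should be 0)
  u_3 · u_2 = 0 (should be 0)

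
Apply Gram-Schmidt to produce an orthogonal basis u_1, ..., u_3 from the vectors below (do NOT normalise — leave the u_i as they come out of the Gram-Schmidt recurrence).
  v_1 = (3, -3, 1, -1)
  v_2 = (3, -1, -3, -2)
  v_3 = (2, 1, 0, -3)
Orthogonal basis:
  u_1 = (3, -3, 1, -1)
  u_2 = (27/20, 13/20, -71/20, -29/20)
  u_3 = (55/113, 544/339, 445/339, -692/339)

Apply the Gram-Schmidt recurrence
  u_1 = v_1
  u_i = v_i − Σ_{j<i} ((v_i · u_j) / (u_j · u_j)) · u_j.

Step by step this gives:
  u_1 = (3, -3, 1, -1)
  u_2 = (27/20, 13/20, -71/20, -29/20)
  u_3 = (55/113, 544/339, 445/339, -692/339)

Orthogonality check:
  u_2 · u_1 = 0 (should be 0)
  u_3 · u_1 = 0 (should be 0)
  u_3 · u_2 = 0 (should be 0)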